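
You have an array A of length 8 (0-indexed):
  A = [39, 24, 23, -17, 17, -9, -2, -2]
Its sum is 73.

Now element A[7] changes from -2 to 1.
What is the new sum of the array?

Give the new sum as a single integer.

Old value at index 7: -2
New value at index 7: 1
Delta = 1 - -2 = 3
New sum = old_sum + delta = 73 + (3) = 76

Answer: 76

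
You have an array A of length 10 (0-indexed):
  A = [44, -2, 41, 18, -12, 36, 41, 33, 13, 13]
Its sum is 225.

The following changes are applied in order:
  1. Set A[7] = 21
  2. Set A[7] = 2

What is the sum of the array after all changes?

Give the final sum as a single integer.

Answer: 194

Derivation:
Initial sum: 225
Change 1: A[7] 33 -> 21, delta = -12, sum = 213
Change 2: A[7] 21 -> 2, delta = -19, sum = 194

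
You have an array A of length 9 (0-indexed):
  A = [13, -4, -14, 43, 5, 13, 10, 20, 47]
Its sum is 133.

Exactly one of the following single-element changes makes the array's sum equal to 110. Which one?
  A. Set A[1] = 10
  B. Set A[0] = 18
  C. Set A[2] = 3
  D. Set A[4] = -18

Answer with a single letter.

Answer: D

Derivation:
Option A: A[1] -4->10, delta=14, new_sum=133+(14)=147
Option B: A[0] 13->18, delta=5, new_sum=133+(5)=138
Option C: A[2] -14->3, delta=17, new_sum=133+(17)=150
Option D: A[4] 5->-18, delta=-23, new_sum=133+(-23)=110 <-- matches target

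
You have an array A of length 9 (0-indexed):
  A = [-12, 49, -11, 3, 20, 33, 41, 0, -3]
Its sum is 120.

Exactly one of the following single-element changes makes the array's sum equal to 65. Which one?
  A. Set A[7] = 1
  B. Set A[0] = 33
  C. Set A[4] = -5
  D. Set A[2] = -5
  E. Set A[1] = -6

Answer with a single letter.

Answer: E

Derivation:
Option A: A[7] 0->1, delta=1, new_sum=120+(1)=121
Option B: A[0] -12->33, delta=45, new_sum=120+(45)=165
Option C: A[4] 20->-5, delta=-25, new_sum=120+(-25)=95
Option D: A[2] -11->-5, delta=6, new_sum=120+(6)=126
Option E: A[1] 49->-6, delta=-55, new_sum=120+(-55)=65 <-- matches target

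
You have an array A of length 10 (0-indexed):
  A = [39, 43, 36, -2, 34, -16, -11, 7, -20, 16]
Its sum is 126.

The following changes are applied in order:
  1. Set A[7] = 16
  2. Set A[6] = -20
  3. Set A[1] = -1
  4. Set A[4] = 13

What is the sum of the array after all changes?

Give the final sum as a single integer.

Initial sum: 126
Change 1: A[7] 7 -> 16, delta = 9, sum = 135
Change 2: A[6] -11 -> -20, delta = -9, sum = 126
Change 3: A[1] 43 -> -1, delta = -44, sum = 82
Change 4: A[4] 34 -> 13, delta = -21, sum = 61

Answer: 61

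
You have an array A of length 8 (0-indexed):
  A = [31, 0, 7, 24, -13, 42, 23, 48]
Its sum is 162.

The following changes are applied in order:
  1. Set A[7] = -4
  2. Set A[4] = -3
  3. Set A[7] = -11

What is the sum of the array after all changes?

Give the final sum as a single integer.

Answer: 113

Derivation:
Initial sum: 162
Change 1: A[7] 48 -> -4, delta = -52, sum = 110
Change 2: A[4] -13 -> -3, delta = 10, sum = 120
Change 3: A[7] -4 -> -11, delta = -7, sum = 113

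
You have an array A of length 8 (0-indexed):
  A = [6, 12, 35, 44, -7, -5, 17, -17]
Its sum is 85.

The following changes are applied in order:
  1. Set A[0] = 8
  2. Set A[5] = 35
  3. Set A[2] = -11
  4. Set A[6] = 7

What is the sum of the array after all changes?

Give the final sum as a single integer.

Answer: 71

Derivation:
Initial sum: 85
Change 1: A[0] 6 -> 8, delta = 2, sum = 87
Change 2: A[5] -5 -> 35, delta = 40, sum = 127
Change 3: A[2] 35 -> -11, delta = -46, sum = 81
Change 4: A[6] 17 -> 7, delta = -10, sum = 71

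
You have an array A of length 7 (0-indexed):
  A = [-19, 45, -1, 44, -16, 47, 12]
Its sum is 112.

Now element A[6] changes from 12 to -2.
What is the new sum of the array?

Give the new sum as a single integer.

Answer: 98

Derivation:
Old value at index 6: 12
New value at index 6: -2
Delta = -2 - 12 = -14
New sum = old_sum + delta = 112 + (-14) = 98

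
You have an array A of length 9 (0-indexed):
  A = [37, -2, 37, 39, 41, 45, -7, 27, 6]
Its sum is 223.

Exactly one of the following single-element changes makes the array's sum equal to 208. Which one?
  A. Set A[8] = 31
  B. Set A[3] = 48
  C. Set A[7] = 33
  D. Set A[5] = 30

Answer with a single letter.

Option A: A[8] 6->31, delta=25, new_sum=223+(25)=248
Option B: A[3] 39->48, delta=9, new_sum=223+(9)=232
Option C: A[7] 27->33, delta=6, new_sum=223+(6)=229
Option D: A[5] 45->30, delta=-15, new_sum=223+(-15)=208 <-- matches target

Answer: D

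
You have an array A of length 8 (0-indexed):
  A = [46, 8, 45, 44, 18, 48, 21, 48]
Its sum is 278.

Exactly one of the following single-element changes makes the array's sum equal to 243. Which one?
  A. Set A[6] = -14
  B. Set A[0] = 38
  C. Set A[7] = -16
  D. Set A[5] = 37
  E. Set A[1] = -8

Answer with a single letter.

Answer: A

Derivation:
Option A: A[6] 21->-14, delta=-35, new_sum=278+(-35)=243 <-- matches target
Option B: A[0] 46->38, delta=-8, new_sum=278+(-8)=270
Option C: A[7] 48->-16, delta=-64, new_sum=278+(-64)=214
Option D: A[5] 48->37, delta=-11, new_sum=278+(-11)=267
Option E: A[1] 8->-8, delta=-16, new_sum=278+(-16)=262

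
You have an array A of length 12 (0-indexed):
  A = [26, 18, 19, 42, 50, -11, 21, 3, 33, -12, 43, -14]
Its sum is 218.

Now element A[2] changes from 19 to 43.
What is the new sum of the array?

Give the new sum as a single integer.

Old value at index 2: 19
New value at index 2: 43
Delta = 43 - 19 = 24
New sum = old_sum + delta = 218 + (24) = 242

Answer: 242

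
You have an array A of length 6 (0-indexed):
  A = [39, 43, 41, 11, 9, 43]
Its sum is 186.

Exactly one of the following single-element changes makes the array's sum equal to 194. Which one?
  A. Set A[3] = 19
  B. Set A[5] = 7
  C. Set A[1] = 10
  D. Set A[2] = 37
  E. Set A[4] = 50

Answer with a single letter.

Answer: A

Derivation:
Option A: A[3] 11->19, delta=8, new_sum=186+(8)=194 <-- matches target
Option B: A[5] 43->7, delta=-36, new_sum=186+(-36)=150
Option C: A[1] 43->10, delta=-33, new_sum=186+(-33)=153
Option D: A[2] 41->37, delta=-4, new_sum=186+(-4)=182
Option E: A[4] 9->50, delta=41, new_sum=186+(41)=227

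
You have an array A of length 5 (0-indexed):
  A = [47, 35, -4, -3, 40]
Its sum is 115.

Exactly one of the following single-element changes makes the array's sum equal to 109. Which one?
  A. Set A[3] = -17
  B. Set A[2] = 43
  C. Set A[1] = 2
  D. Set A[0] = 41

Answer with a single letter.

Option A: A[3] -3->-17, delta=-14, new_sum=115+(-14)=101
Option B: A[2] -4->43, delta=47, new_sum=115+(47)=162
Option C: A[1] 35->2, delta=-33, new_sum=115+(-33)=82
Option D: A[0] 47->41, delta=-6, new_sum=115+(-6)=109 <-- matches target

Answer: D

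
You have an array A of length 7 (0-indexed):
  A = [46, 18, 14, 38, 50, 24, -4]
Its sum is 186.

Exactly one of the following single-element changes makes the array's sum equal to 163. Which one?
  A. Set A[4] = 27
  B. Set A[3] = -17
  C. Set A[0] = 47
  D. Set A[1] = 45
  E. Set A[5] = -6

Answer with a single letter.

Answer: A

Derivation:
Option A: A[4] 50->27, delta=-23, new_sum=186+(-23)=163 <-- matches target
Option B: A[3] 38->-17, delta=-55, new_sum=186+(-55)=131
Option C: A[0] 46->47, delta=1, new_sum=186+(1)=187
Option D: A[1] 18->45, delta=27, new_sum=186+(27)=213
Option E: A[5] 24->-6, delta=-30, new_sum=186+(-30)=156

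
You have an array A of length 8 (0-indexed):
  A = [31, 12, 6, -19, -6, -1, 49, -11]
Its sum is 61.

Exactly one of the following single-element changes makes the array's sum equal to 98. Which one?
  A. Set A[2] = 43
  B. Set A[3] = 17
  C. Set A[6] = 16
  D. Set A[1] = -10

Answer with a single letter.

Answer: A

Derivation:
Option A: A[2] 6->43, delta=37, new_sum=61+(37)=98 <-- matches target
Option B: A[3] -19->17, delta=36, new_sum=61+(36)=97
Option C: A[6] 49->16, delta=-33, new_sum=61+(-33)=28
Option D: A[1] 12->-10, delta=-22, new_sum=61+(-22)=39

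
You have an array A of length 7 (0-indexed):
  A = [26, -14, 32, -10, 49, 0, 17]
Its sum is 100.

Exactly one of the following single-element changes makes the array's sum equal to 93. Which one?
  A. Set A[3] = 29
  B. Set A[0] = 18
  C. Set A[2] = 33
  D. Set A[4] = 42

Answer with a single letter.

Answer: D

Derivation:
Option A: A[3] -10->29, delta=39, new_sum=100+(39)=139
Option B: A[0] 26->18, delta=-8, new_sum=100+(-8)=92
Option C: A[2] 32->33, delta=1, new_sum=100+(1)=101
Option D: A[4] 49->42, delta=-7, new_sum=100+(-7)=93 <-- matches target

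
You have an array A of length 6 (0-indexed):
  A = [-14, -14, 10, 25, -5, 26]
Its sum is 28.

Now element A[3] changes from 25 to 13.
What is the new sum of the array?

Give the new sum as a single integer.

Answer: 16

Derivation:
Old value at index 3: 25
New value at index 3: 13
Delta = 13 - 25 = -12
New sum = old_sum + delta = 28 + (-12) = 16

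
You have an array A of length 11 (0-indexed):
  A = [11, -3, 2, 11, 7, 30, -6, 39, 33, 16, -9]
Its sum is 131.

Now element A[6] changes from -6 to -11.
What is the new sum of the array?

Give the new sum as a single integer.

Answer: 126

Derivation:
Old value at index 6: -6
New value at index 6: -11
Delta = -11 - -6 = -5
New sum = old_sum + delta = 131 + (-5) = 126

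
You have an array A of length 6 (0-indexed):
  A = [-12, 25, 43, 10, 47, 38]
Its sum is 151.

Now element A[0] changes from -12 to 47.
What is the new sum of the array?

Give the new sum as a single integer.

Answer: 210

Derivation:
Old value at index 0: -12
New value at index 0: 47
Delta = 47 - -12 = 59
New sum = old_sum + delta = 151 + (59) = 210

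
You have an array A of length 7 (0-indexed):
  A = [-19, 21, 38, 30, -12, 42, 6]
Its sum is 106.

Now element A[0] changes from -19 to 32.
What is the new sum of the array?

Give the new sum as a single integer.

Old value at index 0: -19
New value at index 0: 32
Delta = 32 - -19 = 51
New sum = old_sum + delta = 106 + (51) = 157

Answer: 157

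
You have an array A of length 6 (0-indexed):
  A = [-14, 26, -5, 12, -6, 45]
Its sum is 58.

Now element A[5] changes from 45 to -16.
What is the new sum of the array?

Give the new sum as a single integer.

Answer: -3

Derivation:
Old value at index 5: 45
New value at index 5: -16
Delta = -16 - 45 = -61
New sum = old_sum + delta = 58 + (-61) = -3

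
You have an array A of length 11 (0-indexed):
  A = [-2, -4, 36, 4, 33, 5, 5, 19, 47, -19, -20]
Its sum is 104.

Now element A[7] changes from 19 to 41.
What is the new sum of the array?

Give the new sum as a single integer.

Answer: 126

Derivation:
Old value at index 7: 19
New value at index 7: 41
Delta = 41 - 19 = 22
New sum = old_sum + delta = 104 + (22) = 126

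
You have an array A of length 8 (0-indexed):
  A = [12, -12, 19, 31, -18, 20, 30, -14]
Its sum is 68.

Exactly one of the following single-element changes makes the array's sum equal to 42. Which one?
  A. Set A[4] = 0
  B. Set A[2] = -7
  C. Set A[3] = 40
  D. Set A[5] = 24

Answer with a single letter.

Answer: B

Derivation:
Option A: A[4] -18->0, delta=18, new_sum=68+(18)=86
Option B: A[2] 19->-7, delta=-26, new_sum=68+(-26)=42 <-- matches target
Option C: A[3] 31->40, delta=9, new_sum=68+(9)=77
Option D: A[5] 20->24, delta=4, new_sum=68+(4)=72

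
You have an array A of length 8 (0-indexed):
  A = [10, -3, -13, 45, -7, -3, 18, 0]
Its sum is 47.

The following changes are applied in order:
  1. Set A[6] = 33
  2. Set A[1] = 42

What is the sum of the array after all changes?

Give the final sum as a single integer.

Answer: 107

Derivation:
Initial sum: 47
Change 1: A[6] 18 -> 33, delta = 15, sum = 62
Change 2: A[1] -3 -> 42, delta = 45, sum = 107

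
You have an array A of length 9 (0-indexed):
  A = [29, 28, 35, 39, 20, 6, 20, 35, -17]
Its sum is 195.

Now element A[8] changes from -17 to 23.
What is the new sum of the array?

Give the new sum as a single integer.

Old value at index 8: -17
New value at index 8: 23
Delta = 23 - -17 = 40
New sum = old_sum + delta = 195 + (40) = 235

Answer: 235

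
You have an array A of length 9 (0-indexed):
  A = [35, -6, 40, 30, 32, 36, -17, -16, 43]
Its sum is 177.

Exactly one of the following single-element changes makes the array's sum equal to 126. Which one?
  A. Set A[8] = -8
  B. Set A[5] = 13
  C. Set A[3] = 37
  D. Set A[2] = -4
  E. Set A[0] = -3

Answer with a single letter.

Answer: A

Derivation:
Option A: A[8] 43->-8, delta=-51, new_sum=177+(-51)=126 <-- matches target
Option B: A[5] 36->13, delta=-23, new_sum=177+(-23)=154
Option C: A[3] 30->37, delta=7, new_sum=177+(7)=184
Option D: A[2] 40->-4, delta=-44, new_sum=177+(-44)=133
Option E: A[0] 35->-3, delta=-38, new_sum=177+(-38)=139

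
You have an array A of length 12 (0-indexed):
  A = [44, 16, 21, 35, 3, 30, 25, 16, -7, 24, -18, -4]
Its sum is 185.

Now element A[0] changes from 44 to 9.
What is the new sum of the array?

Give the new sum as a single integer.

Old value at index 0: 44
New value at index 0: 9
Delta = 9 - 44 = -35
New sum = old_sum + delta = 185 + (-35) = 150

Answer: 150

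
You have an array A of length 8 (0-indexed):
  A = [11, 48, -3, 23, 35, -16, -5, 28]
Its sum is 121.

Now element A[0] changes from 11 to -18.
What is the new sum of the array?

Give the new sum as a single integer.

Old value at index 0: 11
New value at index 0: -18
Delta = -18 - 11 = -29
New sum = old_sum + delta = 121 + (-29) = 92

Answer: 92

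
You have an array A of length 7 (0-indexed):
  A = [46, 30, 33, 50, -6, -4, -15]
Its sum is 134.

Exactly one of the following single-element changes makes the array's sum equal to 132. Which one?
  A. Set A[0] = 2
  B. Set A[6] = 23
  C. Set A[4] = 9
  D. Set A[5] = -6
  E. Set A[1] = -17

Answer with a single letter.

Option A: A[0] 46->2, delta=-44, new_sum=134+(-44)=90
Option B: A[6] -15->23, delta=38, new_sum=134+(38)=172
Option C: A[4] -6->9, delta=15, new_sum=134+(15)=149
Option D: A[5] -4->-6, delta=-2, new_sum=134+(-2)=132 <-- matches target
Option E: A[1] 30->-17, delta=-47, new_sum=134+(-47)=87

Answer: D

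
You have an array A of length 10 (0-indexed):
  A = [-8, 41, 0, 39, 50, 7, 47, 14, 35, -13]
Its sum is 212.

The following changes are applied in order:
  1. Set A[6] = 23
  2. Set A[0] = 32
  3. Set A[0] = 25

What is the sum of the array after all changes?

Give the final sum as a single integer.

Initial sum: 212
Change 1: A[6] 47 -> 23, delta = -24, sum = 188
Change 2: A[0] -8 -> 32, delta = 40, sum = 228
Change 3: A[0] 32 -> 25, delta = -7, sum = 221

Answer: 221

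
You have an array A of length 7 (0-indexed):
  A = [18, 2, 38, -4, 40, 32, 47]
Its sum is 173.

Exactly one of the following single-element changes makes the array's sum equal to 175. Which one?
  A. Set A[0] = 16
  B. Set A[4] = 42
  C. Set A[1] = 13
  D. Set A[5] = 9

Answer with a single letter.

Option A: A[0] 18->16, delta=-2, new_sum=173+(-2)=171
Option B: A[4] 40->42, delta=2, new_sum=173+(2)=175 <-- matches target
Option C: A[1] 2->13, delta=11, new_sum=173+(11)=184
Option D: A[5] 32->9, delta=-23, new_sum=173+(-23)=150

Answer: B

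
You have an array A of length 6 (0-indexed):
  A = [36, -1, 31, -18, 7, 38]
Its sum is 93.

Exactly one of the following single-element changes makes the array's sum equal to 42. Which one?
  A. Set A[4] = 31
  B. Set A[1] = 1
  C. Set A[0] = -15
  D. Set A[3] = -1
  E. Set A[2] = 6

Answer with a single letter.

Option A: A[4] 7->31, delta=24, new_sum=93+(24)=117
Option B: A[1] -1->1, delta=2, new_sum=93+(2)=95
Option C: A[0] 36->-15, delta=-51, new_sum=93+(-51)=42 <-- matches target
Option D: A[3] -18->-1, delta=17, new_sum=93+(17)=110
Option E: A[2] 31->6, delta=-25, new_sum=93+(-25)=68

Answer: C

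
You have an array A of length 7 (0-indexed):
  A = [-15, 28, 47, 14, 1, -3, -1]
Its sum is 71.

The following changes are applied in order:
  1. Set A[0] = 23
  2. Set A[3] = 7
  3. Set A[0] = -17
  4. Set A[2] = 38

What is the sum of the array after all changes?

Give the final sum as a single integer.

Answer: 53

Derivation:
Initial sum: 71
Change 1: A[0] -15 -> 23, delta = 38, sum = 109
Change 2: A[3] 14 -> 7, delta = -7, sum = 102
Change 3: A[0] 23 -> -17, delta = -40, sum = 62
Change 4: A[2] 47 -> 38, delta = -9, sum = 53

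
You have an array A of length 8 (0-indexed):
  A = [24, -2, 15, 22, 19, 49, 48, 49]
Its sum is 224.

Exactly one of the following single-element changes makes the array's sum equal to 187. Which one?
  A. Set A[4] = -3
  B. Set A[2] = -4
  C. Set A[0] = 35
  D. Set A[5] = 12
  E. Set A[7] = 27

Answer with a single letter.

Answer: D

Derivation:
Option A: A[4] 19->-3, delta=-22, new_sum=224+(-22)=202
Option B: A[2] 15->-4, delta=-19, new_sum=224+(-19)=205
Option C: A[0] 24->35, delta=11, new_sum=224+(11)=235
Option D: A[5] 49->12, delta=-37, new_sum=224+(-37)=187 <-- matches target
Option E: A[7] 49->27, delta=-22, new_sum=224+(-22)=202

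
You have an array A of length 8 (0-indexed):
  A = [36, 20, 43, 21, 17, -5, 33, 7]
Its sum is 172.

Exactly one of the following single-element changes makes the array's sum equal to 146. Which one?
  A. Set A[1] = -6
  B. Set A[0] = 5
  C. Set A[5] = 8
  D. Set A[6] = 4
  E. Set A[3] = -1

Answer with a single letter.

Answer: A

Derivation:
Option A: A[1] 20->-6, delta=-26, new_sum=172+(-26)=146 <-- matches target
Option B: A[0] 36->5, delta=-31, new_sum=172+(-31)=141
Option C: A[5] -5->8, delta=13, new_sum=172+(13)=185
Option D: A[6] 33->4, delta=-29, new_sum=172+(-29)=143
Option E: A[3] 21->-1, delta=-22, new_sum=172+(-22)=150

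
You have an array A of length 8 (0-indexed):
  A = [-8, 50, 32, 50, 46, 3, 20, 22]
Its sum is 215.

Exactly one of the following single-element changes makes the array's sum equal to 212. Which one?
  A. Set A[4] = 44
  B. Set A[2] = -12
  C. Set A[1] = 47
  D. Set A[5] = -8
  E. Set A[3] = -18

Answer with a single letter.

Option A: A[4] 46->44, delta=-2, new_sum=215+(-2)=213
Option B: A[2] 32->-12, delta=-44, new_sum=215+(-44)=171
Option C: A[1] 50->47, delta=-3, new_sum=215+(-3)=212 <-- matches target
Option D: A[5] 3->-8, delta=-11, new_sum=215+(-11)=204
Option E: A[3] 50->-18, delta=-68, new_sum=215+(-68)=147

Answer: C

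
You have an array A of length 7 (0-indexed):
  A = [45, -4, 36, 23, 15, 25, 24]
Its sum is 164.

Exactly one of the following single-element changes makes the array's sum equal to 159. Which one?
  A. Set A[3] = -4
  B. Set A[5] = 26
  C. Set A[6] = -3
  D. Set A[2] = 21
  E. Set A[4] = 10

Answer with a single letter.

Answer: E

Derivation:
Option A: A[3] 23->-4, delta=-27, new_sum=164+(-27)=137
Option B: A[5] 25->26, delta=1, new_sum=164+(1)=165
Option C: A[6] 24->-3, delta=-27, new_sum=164+(-27)=137
Option D: A[2] 36->21, delta=-15, new_sum=164+(-15)=149
Option E: A[4] 15->10, delta=-5, new_sum=164+(-5)=159 <-- matches target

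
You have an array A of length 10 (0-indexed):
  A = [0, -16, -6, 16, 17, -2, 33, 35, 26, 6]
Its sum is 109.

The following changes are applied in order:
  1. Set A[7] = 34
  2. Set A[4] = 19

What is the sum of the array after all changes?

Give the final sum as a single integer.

Initial sum: 109
Change 1: A[7] 35 -> 34, delta = -1, sum = 108
Change 2: A[4] 17 -> 19, delta = 2, sum = 110

Answer: 110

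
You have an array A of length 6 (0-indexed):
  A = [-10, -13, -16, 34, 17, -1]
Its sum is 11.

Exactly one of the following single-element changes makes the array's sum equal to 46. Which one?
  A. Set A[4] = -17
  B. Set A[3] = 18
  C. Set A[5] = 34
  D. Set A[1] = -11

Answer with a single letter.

Answer: C

Derivation:
Option A: A[4] 17->-17, delta=-34, new_sum=11+(-34)=-23
Option B: A[3] 34->18, delta=-16, new_sum=11+(-16)=-5
Option C: A[5] -1->34, delta=35, new_sum=11+(35)=46 <-- matches target
Option D: A[1] -13->-11, delta=2, new_sum=11+(2)=13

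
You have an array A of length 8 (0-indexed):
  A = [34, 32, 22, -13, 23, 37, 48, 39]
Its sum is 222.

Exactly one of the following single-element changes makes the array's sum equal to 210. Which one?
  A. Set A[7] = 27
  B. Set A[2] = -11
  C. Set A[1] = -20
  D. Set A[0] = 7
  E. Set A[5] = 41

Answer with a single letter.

Option A: A[7] 39->27, delta=-12, new_sum=222+(-12)=210 <-- matches target
Option B: A[2] 22->-11, delta=-33, new_sum=222+(-33)=189
Option C: A[1] 32->-20, delta=-52, new_sum=222+(-52)=170
Option D: A[0] 34->7, delta=-27, new_sum=222+(-27)=195
Option E: A[5] 37->41, delta=4, new_sum=222+(4)=226

Answer: A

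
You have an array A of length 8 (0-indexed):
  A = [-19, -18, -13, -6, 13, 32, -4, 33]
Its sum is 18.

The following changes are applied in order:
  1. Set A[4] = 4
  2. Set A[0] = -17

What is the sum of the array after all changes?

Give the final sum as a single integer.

Initial sum: 18
Change 1: A[4] 13 -> 4, delta = -9, sum = 9
Change 2: A[0] -19 -> -17, delta = 2, sum = 11

Answer: 11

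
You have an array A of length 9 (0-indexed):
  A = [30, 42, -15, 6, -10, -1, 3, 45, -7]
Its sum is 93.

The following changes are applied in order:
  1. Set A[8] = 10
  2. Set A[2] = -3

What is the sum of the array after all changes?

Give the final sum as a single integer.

Initial sum: 93
Change 1: A[8] -7 -> 10, delta = 17, sum = 110
Change 2: A[2] -15 -> -3, delta = 12, sum = 122

Answer: 122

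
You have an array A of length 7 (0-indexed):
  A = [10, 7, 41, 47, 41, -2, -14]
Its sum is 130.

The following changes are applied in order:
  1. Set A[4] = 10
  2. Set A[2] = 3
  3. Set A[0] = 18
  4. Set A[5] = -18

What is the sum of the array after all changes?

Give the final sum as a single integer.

Answer: 53

Derivation:
Initial sum: 130
Change 1: A[4] 41 -> 10, delta = -31, sum = 99
Change 2: A[2] 41 -> 3, delta = -38, sum = 61
Change 3: A[0] 10 -> 18, delta = 8, sum = 69
Change 4: A[5] -2 -> -18, delta = -16, sum = 53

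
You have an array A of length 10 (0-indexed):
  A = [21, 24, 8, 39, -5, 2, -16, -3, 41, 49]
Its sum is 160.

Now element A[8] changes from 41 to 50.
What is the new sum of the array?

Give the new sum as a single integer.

Answer: 169

Derivation:
Old value at index 8: 41
New value at index 8: 50
Delta = 50 - 41 = 9
New sum = old_sum + delta = 160 + (9) = 169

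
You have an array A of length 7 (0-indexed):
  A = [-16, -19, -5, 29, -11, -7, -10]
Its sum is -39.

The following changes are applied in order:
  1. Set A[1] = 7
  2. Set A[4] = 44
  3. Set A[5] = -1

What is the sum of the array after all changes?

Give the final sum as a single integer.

Initial sum: -39
Change 1: A[1] -19 -> 7, delta = 26, sum = -13
Change 2: A[4] -11 -> 44, delta = 55, sum = 42
Change 3: A[5] -7 -> -1, delta = 6, sum = 48

Answer: 48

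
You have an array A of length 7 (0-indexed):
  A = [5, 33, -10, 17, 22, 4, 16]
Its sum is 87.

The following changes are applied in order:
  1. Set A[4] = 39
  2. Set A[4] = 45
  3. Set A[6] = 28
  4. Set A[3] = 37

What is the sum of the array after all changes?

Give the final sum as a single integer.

Answer: 142

Derivation:
Initial sum: 87
Change 1: A[4] 22 -> 39, delta = 17, sum = 104
Change 2: A[4] 39 -> 45, delta = 6, sum = 110
Change 3: A[6] 16 -> 28, delta = 12, sum = 122
Change 4: A[3] 17 -> 37, delta = 20, sum = 142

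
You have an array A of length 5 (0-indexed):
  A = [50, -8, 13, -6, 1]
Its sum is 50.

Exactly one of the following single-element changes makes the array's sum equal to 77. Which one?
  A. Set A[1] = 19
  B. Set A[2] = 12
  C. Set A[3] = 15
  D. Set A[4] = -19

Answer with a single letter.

Option A: A[1] -8->19, delta=27, new_sum=50+(27)=77 <-- matches target
Option B: A[2] 13->12, delta=-1, new_sum=50+(-1)=49
Option C: A[3] -6->15, delta=21, new_sum=50+(21)=71
Option D: A[4] 1->-19, delta=-20, new_sum=50+(-20)=30

Answer: A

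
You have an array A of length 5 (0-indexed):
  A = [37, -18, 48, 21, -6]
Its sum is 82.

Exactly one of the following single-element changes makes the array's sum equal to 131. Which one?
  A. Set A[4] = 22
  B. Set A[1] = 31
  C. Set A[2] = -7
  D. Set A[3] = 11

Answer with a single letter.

Answer: B

Derivation:
Option A: A[4] -6->22, delta=28, new_sum=82+(28)=110
Option B: A[1] -18->31, delta=49, new_sum=82+(49)=131 <-- matches target
Option C: A[2] 48->-7, delta=-55, new_sum=82+(-55)=27
Option D: A[3] 21->11, delta=-10, new_sum=82+(-10)=72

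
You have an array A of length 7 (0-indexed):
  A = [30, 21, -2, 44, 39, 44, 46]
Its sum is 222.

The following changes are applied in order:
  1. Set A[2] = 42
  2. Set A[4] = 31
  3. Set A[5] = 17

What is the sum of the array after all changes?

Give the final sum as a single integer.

Initial sum: 222
Change 1: A[2] -2 -> 42, delta = 44, sum = 266
Change 2: A[4] 39 -> 31, delta = -8, sum = 258
Change 3: A[5] 44 -> 17, delta = -27, sum = 231

Answer: 231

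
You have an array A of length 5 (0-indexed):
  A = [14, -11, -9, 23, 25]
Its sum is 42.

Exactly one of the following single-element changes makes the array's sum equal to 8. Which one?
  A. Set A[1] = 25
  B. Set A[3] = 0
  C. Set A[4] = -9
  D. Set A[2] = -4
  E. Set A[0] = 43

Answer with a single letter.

Option A: A[1] -11->25, delta=36, new_sum=42+(36)=78
Option B: A[3] 23->0, delta=-23, new_sum=42+(-23)=19
Option C: A[4] 25->-9, delta=-34, new_sum=42+(-34)=8 <-- matches target
Option D: A[2] -9->-4, delta=5, new_sum=42+(5)=47
Option E: A[0] 14->43, delta=29, new_sum=42+(29)=71

Answer: C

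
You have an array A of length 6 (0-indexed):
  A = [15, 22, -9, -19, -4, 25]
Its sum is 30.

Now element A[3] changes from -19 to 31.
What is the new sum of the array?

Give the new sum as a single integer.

Answer: 80

Derivation:
Old value at index 3: -19
New value at index 3: 31
Delta = 31 - -19 = 50
New sum = old_sum + delta = 30 + (50) = 80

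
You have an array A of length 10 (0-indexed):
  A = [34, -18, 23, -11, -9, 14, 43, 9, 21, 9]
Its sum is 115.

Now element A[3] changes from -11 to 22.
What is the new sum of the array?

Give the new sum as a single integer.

Answer: 148

Derivation:
Old value at index 3: -11
New value at index 3: 22
Delta = 22 - -11 = 33
New sum = old_sum + delta = 115 + (33) = 148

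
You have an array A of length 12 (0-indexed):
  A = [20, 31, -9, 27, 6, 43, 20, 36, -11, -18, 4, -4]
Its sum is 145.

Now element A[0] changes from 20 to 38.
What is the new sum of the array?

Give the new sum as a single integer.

Answer: 163

Derivation:
Old value at index 0: 20
New value at index 0: 38
Delta = 38 - 20 = 18
New sum = old_sum + delta = 145 + (18) = 163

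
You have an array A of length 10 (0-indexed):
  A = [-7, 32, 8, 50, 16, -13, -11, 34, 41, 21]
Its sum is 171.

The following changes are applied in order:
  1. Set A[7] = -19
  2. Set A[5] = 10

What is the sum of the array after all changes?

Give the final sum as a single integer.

Initial sum: 171
Change 1: A[7] 34 -> -19, delta = -53, sum = 118
Change 2: A[5] -13 -> 10, delta = 23, sum = 141

Answer: 141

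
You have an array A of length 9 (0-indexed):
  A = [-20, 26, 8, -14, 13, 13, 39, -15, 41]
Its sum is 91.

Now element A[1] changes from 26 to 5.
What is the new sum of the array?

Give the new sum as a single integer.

Answer: 70

Derivation:
Old value at index 1: 26
New value at index 1: 5
Delta = 5 - 26 = -21
New sum = old_sum + delta = 91 + (-21) = 70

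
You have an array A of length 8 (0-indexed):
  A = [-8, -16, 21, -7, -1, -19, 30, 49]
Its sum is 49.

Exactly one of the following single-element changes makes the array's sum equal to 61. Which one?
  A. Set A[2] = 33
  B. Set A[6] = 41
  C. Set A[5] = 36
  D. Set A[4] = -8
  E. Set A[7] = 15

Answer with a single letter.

Option A: A[2] 21->33, delta=12, new_sum=49+(12)=61 <-- matches target
Option B: A[6] 30->41, delta=11, new_sum=49+(11)=60
Option C: A[5] -19->36, delta=55, new_sum=49+(55)=104
Option D: A[4] -1->-8, delta=-7, new_sum=49+(-7)=42
Option E: A[7] 49->15, delta=-34, new_sum=49+(-34)=15

Answer: A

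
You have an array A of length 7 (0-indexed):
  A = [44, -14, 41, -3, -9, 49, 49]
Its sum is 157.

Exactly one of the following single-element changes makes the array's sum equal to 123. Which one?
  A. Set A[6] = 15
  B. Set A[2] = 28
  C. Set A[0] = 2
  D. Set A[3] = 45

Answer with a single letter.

Option A: A[6] 49->15, delta=-34, new_sum=157+(-34)=123 <-- matches target
Option B: A[2] 41->28, delta=-13, new_sum=157+(-13)=144
Option C: A[0] 44->2, delta=-42, new_sum=157+(-42)=115
Option D: A[3] -3->45, delta=48, new_sum=157+(48)=205

Answer: A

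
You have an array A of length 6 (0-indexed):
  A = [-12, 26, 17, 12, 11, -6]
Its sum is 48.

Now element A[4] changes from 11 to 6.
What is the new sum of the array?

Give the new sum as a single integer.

Answer: 43

Derivation:
Old value at index 4: 11
New value at index 4: 6
Delta = 6 - 11 = -5
New sum = old_sum + delta = 48 + (-5) = 43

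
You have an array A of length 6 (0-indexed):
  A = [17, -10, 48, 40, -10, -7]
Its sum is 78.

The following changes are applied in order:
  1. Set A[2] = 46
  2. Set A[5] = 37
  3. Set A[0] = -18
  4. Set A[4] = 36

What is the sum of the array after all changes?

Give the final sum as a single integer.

Initial sum: 78
Change 1: A[2] 48 -> 46, delta = -2, sum = 76
Change 2: A[5] -7 -> 37, delta = 44, sum = 120
Change 3: A[0] 17 -> -18, delta = -35, sum = 85
Change 4: A[4] -10 -> 36, delta = 46, sum = 131

Answer: 131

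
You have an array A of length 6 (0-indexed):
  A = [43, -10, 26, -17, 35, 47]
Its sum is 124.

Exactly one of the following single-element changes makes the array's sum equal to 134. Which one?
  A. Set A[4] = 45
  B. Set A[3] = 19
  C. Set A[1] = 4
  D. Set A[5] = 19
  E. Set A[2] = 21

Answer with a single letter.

Answer: A

Derivation:
Option A: A[4] 35->45, delta=10, new_sum=124+(10)=134 <-- matches target
Option B: A[3] -17->19, delta=36, new_sum=124+(36)=160
Option C: A[1] -10->4, delta=14, new_sum=124+(14)=138
Option D: A[5] 47->19, delta=-28, new_sum=124+(-28)=96
Option E: A[2] 26->21, delta=-5, new_sum=124+(-5)=119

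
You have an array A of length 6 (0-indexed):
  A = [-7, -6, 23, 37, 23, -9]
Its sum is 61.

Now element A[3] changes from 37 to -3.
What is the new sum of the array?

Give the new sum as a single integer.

Answer: 21

Derivation:
Old value at index 3: 37
New value at index 3: -3
Delta = -3 - 37 = -40
New sum = old_sum + delta = 61 + (-40) = 21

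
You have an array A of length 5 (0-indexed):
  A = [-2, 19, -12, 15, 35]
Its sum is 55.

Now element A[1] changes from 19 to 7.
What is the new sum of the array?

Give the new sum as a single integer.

Old value at index 1: 19
New value at index 1: 7
Delta = 7 - 19 = -12
New sum = old_sum + delta = 55 + (-12) = 43

Answer: 43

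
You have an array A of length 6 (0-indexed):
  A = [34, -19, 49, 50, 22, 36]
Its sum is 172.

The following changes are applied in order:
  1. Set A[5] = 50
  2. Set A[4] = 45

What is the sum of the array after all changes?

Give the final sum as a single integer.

Answer: 209

Derivation:
Initial sum: 172
Change 1: A[5] 36 -> 50, delta = 14, sum = 186
Change 2: A[4] 22 -> 45, delta = 23, sum = 209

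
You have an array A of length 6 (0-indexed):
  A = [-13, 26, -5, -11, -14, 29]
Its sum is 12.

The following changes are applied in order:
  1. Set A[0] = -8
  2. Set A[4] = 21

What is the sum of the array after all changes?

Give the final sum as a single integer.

Initial sum: 12
Change 1: A[0] -13 -> -8, delta = 5, sum = 17
Change 2: A[4] -14 -> 21, delta = 35, sum = 52

Answer: 52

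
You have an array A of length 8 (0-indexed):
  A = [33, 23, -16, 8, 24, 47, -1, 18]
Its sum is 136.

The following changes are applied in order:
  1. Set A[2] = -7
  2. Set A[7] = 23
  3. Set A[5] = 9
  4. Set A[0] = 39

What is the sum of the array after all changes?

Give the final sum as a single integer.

Initial sum: 136
Change 1: A[2] -16 -> -7, delta = 9, sum = 145
Change 2: A[7] 18 -> 23, delta = 5, sum = 150
Change 3: A[5] 47 -> 9, delta = -38, sum = 112
Change 4: A[0] 33 -> 39, delta = 6, sum = 118

Answer: 118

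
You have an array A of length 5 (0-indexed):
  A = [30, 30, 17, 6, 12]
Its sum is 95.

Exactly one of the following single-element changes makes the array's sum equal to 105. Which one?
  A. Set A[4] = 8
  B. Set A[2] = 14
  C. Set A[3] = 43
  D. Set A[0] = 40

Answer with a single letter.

Answer: D

Derivation:
Option A: A[4] 12->8, delta=-4, new_sum=95+(-4)=91
Option B: A[2] 17->14, delta=-3, new_sum=95+(-3)=92
Option C: A[3] 6->43, delta=37, new_sum=95+(37)=132
Option D: A[0] 30->40, delta=10, new_sum=95+(10)=105 <-- matches target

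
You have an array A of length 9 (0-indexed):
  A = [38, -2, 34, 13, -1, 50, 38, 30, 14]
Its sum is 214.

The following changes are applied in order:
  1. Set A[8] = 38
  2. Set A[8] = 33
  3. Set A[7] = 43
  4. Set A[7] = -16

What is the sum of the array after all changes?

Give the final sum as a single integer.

Initial sum: 214
Change 1: A[8] 14 -> 38, delta = 24, sum = 238
Change 2: A[8] 38 -> 33, delta = -5, sum = 233
Change 3: A[7] 30 -> 43, delta = 13, sum = 246
Change 4: A[7] 43 -> -16, delta = -59, sum = 187

Answer: 187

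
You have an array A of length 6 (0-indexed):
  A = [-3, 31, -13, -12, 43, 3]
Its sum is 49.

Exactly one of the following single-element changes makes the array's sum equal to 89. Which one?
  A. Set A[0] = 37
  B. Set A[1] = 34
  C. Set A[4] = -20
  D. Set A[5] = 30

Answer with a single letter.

Answer: A

Derivation:
Option A: A[0] -3->37, delta=40, new_sum=49+(40)=89 <-- matches target
Option B: A[1] 31->34, delta=3, new_sum=49+(3)=52
Option C: A[4] 43->-20, delta=-63, new_sum=49+(-63)=-14
Option D: A[5] 3->30, delta=27, new_sum=49+(27)=76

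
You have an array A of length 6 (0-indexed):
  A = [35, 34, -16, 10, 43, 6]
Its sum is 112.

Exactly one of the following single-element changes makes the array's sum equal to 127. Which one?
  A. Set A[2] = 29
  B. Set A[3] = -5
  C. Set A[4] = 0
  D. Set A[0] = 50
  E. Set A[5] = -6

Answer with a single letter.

Option A: A[2] -16->29, delta=45, new_sum=112+(45)=157
Option B: A[3] 10->-5, delta=-15, new_sum=112+(-15)=97
Option C: A[4] 43->0, delta=-43, new_sum=112+(-43)=69
Option D: A[0] 35->50, delta=15, new_sum=112+(15)=127 <-- matches target
Option E: A[5] 6->-6, delta=-12, new_sum=112+(-12)=100

Answer: D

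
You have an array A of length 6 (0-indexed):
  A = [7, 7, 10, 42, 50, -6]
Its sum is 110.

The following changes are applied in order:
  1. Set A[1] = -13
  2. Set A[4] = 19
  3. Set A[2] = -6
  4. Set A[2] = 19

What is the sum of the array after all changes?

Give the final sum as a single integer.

Initial sum: 110
Change 1: A[1] 7 -> -13, delta = -20, sum = 90
Change 2: A[4] 50 -> 19, delta = -31, sum = 59
Change 3: A[2] 10 -> -6, delta = -16, sum = 43
Change 4: A[2] -6 -> 19, delta = 25, sum = 68

Answer: 68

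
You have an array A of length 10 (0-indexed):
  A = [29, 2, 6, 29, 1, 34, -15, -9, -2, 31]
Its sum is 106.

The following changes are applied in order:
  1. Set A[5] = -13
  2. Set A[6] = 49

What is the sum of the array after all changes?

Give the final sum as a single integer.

Answer: 123

Derivation:
Initial sum: 106
Change 1: A[5] 34 -> -13, delta = -47, sum = 59
Change 2: A[6] -15 -> 49, delta = 64, sum = 123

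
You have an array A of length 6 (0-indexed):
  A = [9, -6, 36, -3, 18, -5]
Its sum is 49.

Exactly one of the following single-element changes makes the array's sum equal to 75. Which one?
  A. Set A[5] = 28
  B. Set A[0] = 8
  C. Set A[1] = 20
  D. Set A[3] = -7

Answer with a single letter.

Answer: C

Derivation:
Option A: A[5] -5->28, delta=33, new_sum=49+(33)=82
Option B: A[0] 9->8, delta=-1, new_sum=49+(-1)=48
Option C: A[1] -6->20, delta=26, new_sum=49+(26)=75 <-- matches target
Option D: A[3] -3->-7, delta=-4, new_sum=49+(-4)=45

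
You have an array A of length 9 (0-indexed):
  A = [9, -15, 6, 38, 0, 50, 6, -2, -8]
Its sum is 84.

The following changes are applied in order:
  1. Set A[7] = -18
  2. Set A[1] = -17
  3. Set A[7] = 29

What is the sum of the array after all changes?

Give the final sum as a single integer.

Answer: 113

Derivation:
Initial sum: 84
Change 1: A[7] -2 -> -18, delta = -16, sum = 68
Change 2: A[1] -15 -> -17, delta = -2, sum = 66
Change 3: A[7] -18 -> 29, delta = 47, sum = 113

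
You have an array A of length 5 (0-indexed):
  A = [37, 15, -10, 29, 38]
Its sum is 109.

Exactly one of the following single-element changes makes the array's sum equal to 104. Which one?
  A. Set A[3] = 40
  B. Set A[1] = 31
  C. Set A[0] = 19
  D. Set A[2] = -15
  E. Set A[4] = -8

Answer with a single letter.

Answer: D

Derivation:
Option A: A[3] 29->40, delta=11, new_sum=109+(11)=120
Option B: A[1] 15->31, delta=16, new_sum=109+(16)=125
Option C: A[0] 37->19, delta=-18, new_sum=109+(-18)=91
Option D: A[2] -10->-15, delta=-5, new_sum=109+(-5)=104 <-- matches target
Option E: A[4] 38->-8, delta=-46, new_sum=109+(-46)=63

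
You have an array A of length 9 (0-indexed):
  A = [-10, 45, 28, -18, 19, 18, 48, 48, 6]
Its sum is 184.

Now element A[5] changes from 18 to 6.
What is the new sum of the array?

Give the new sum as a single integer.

Answer: 172

Derivation:
Old value at index 5: 18
New value at index 5: 6
Delta = 6 - 18 = -12
New sum = old_sum + delta = 184 + (-12) = 172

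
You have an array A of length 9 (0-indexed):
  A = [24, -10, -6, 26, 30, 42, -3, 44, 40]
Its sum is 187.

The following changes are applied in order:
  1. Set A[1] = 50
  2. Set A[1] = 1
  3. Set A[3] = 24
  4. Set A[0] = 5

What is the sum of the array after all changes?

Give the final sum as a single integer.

Answer: 177

Derivation:
Initial sum: 187
Change 1: A[1] -10 -> 50, delta = 60, sum = 247
Change 2: A[1] 50 -> 1, delta = -49, sum = 198
Change 3: A[3] 26 -> 24, delta = -2, sum = 196
Change 4: A[0] 24 -> 5, delta = -19, sum = 177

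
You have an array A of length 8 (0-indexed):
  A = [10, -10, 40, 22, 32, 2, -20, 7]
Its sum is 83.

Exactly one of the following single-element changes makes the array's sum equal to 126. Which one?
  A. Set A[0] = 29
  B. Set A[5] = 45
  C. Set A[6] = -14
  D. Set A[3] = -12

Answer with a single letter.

Option A: A[0] 10->29, delta=19, new_sum=83+(19)=102
Option B: A[5] 2->45, delta=43, new_sum=83+(43)=126 <-- matches target
Option C: A[6] -20->-14, delta=6, new_sum=83+(6)=89
Option D: A[3] 22->-12, delta=-34, new_sum=83+(-34)=49

Answer: B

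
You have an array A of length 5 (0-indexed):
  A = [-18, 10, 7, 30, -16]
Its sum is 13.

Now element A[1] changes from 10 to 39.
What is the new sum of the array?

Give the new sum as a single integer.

Answer: 42

Derivation:
Old value at index 1: 10
New value at index 1: 39
Delta = 39 - 10 = 29
New sum = old_sum + delta = 13 + (29) = 42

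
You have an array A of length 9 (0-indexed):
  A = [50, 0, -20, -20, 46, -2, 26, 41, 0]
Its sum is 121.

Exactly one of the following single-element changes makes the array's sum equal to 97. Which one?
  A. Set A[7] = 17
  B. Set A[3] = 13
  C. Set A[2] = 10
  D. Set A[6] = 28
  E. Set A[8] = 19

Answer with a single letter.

Option A: A[7] 41->17, delta=-24, new_sum=121+(-24)=97 <-- matches target
Option B: A[3] -20->13, delta=33, new_sum=121+(33)=154
Option C: A[2] -20->10, delta=30, new_sum=121+(30)=151
Option D: A[6] 26->28, delta=2, new_sum=121+(2)=123
Option E: A[8] 0->19, delta=19, new_sum=121+(19)=140

Answer: A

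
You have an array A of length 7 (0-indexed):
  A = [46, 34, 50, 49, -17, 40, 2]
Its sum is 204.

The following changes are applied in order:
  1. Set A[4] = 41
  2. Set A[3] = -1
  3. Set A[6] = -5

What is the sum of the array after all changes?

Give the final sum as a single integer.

Answer: 205

Derivation:
Initial sum: 204
Change 1: A[4] -17 -> 41, delta = 58, sum = 262
Change 2: A[3] 49 -> -1, delta = -50, sum = 212
Change 3: A[6] 2 -> -5, delta = -7, sum = 205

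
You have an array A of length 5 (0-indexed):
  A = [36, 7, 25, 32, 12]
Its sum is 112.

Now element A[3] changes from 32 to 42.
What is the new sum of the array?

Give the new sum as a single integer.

Answer: 122

Derivation:
Old value at index 3: 32
New value at index 3: 42
Delta = 42 - 32 = 10
New sum = old_sum + delta = 112 + (10) = 122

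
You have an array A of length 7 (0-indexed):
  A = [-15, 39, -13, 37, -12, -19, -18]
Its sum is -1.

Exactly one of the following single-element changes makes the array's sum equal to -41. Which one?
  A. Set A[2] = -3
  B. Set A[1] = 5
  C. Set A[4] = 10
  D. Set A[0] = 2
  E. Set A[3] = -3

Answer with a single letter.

Option A: A[2] -13->-3, delta=10, new_sum=-1+(10)=9
Option B: A[1] 39->5, delta=-34, new_sum=-1+(-34)=-35
Option C: A[4] -12->10, delta=22, new_sum=-1+(22)=21
Option D: A[0] -15->2, delta=17, new_sum=-1+(17)=16
Option E: A[3] 37->-3, delta=-40, new_sum=-1+(-40)=-41 <-- matches target

Answer: E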